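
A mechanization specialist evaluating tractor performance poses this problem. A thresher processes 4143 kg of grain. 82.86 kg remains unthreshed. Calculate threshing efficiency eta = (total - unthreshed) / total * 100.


eta = (total - unthreshed) / total * 100
    = (4143 - 82.86) / 4143 * 100
    = 4060.14 / 4143 * 100
    = 98%


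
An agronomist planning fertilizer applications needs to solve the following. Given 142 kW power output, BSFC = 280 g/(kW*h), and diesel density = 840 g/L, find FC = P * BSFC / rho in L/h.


FC = P * BSFC / rho_fuel
   = 142 * 280 / 840
   = 39760 / 840
   = 47.33 L/h


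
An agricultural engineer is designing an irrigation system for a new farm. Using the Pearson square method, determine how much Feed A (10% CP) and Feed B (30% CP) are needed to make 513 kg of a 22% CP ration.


parts_A = CP_b - target = 30 - 22 = 8
parts_B = target - CP_a = 22 - 10 = 12
total_parts = 8 + 12 = 20
Feed A = 513 * 8 / 20 = 205.20 kg
Feed B = 513 * 12 / 20 = 307.80 kg

205.20 kg


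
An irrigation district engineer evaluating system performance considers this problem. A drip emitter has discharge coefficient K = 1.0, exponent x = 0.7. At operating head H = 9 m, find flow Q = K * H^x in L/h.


Q = K * H^x
  = 1.0 * 9^0.7
  = 1.0 * 4.6555
  = 4.66 L/h


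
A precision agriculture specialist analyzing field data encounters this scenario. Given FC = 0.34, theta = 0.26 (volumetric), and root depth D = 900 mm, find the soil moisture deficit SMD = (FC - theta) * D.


SMD = (FC - theta) * D
    = (0.34 - 0.26) * 900
    = 0.080 * 900
    = 72 mm


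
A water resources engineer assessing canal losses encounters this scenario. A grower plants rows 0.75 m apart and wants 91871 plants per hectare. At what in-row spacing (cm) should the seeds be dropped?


spacing = 10000 / (row_sp * density)
        = 10000 / (0.75 * 91871)
        = 10000 / 68903.25
        = 0.14513 m = 14.51 cm


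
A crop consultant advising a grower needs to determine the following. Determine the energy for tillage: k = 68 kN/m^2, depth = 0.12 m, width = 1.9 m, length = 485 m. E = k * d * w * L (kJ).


E = k * d * w * L
  = 68 * 0.12 * 1.9 * 485
  = 7519.44 kJ


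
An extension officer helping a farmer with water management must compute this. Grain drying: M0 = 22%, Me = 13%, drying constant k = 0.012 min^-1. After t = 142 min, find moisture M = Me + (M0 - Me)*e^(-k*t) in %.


M = Me + (M0 - Me) * e^(-k*t)
  = 13 + (22 - 13) * e^(-0.012*142)
  = 13 + 9 * e^(-1.704)
  = 13 + 9 * 0.18195
  = 13 + 1.6376
  = 14.64%


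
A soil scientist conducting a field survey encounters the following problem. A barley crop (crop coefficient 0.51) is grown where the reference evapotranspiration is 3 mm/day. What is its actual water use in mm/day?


ETc = Kc * ET0
    = 0.51 * 3
    = 1.53 mm/day


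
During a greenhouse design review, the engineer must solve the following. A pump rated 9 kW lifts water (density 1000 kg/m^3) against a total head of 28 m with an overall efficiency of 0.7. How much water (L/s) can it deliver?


Q = (P * 1000 * eta) / (rho * g * H)
  = (9 * 1000 * 0.7) / (1000 * 9.81 * 28)
  = 6300 / 274680
  = 0.02294 m^3/s = 22.94 L/s


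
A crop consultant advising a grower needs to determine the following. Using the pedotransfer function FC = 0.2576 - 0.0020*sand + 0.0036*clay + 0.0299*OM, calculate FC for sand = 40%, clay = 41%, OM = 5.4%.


FC = 0.2576 - 0.0020*40 + 0.0036*41 + 0.0299*5.4
   = 0.2576 - 0.0800 + 0.1476 + 0.1615
   = 0.4867


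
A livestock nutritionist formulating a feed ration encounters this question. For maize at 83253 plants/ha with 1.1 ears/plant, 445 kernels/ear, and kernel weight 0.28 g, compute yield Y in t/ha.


Y = density * ears * kernels * kw
  = 83253 * 1.1 * 445 * 0.28 g/ha
  = 11410656.18 g/ha
  = 11410.66 kg/ha = 11.41 t/ha


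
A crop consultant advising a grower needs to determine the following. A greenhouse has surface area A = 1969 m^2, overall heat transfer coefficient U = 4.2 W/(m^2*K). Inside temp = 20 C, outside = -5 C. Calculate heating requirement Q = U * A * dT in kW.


dT = 20 - (-5) = 25 K
Q = U * A * dT
  = 4.2 * 1969 * 25
  = 206745 W = 206.75 kW


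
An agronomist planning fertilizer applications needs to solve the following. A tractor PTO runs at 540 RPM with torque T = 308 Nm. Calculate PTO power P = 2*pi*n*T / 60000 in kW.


P = 2*pi*n*T / 60000
  = 2*pi * 540 * 308 / 60000
  = 1045019.38 / 60000
  = 17.42 kW


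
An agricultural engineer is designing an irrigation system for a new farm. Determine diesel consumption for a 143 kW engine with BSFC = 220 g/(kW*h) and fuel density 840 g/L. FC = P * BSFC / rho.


FC = P * BSFC / rho_fuel
   = 143 * 220 / 840
   = 31460 / 840
   = 37.45 L/h


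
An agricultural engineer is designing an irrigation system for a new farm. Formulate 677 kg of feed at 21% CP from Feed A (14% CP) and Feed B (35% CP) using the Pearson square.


parts_A = CP_b - target = 35 - 21 = 14
parts_B = target - CP_a = 21 - 14 = 7
total_parts = 14 + 7 = 21
Feed A = 677 * 14 / 21 = 451.33 kg
Feed B = 677 * 7 / 21 = 225.67 kg

451.33 kg


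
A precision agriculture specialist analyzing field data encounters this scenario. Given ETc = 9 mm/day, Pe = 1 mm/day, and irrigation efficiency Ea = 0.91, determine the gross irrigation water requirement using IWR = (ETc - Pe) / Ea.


IWR = (ETc - Pe) / Ea
    = (9 - 1) / 0.91
    = 8 / 0.91
    = 8.79 mm/day


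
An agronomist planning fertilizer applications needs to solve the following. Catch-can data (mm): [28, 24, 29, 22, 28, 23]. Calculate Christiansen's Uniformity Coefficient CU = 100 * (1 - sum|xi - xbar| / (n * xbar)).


xbar = 154 / 6 = 25.667
sum|xi - xbar| = 16
CU = 100 * (1 - 16 / (6 * 25.667))
   = 100 * (1 - 0.1039)
   = 89.61%


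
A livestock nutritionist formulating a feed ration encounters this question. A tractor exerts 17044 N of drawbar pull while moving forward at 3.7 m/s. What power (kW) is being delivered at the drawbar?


P = F * v / 1000
  = 17044 * 3.7 / 1000
  = 63062.80 / 1000
  = 63.06 kW


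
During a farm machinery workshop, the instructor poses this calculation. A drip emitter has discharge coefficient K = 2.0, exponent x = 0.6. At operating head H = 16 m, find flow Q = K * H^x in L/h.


Q = K * H^x
  = 2.0 * 16^0.6
  = 2.0 * 5.2780
  = 10.56 L/h


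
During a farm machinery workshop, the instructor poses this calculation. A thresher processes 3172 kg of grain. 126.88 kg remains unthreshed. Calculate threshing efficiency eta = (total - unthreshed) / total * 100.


eta = (total - unthreshed) / total * 100
    = (3172 - 126.88) / 3172 * 100
    = 3045.12 / 3172 * 100
    = 96%


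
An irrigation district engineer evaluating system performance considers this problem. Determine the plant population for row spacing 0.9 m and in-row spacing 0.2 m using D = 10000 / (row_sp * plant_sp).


D = 10000 / (row_sp * plant_sp)
  = 10000 / (0.9 * 0.2)
  = 10000 / 0.1800
  = 55555.56 plants/ha


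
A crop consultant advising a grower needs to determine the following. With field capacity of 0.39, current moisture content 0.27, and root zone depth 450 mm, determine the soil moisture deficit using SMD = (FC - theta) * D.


SMD = (FC - theta) * D
    = (0.39 - 0.27) * 450
    = 0.120 * 450
    = 54 mm


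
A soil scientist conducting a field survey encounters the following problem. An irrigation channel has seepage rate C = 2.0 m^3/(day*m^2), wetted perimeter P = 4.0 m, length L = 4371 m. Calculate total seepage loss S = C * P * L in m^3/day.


S = C * P * L
  = 2.0 * 4.0 * 4371
  = 34968 m^3/day


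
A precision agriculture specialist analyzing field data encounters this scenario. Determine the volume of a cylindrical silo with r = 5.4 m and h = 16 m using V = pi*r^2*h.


V = pi * r^2 * h
  = pi * 5.4^2 * 16
  = pi * 29.16 * 16
  = 1465.74 m^3


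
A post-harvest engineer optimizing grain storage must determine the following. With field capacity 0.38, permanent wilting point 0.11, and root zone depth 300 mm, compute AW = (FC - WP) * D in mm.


AW = (FC - WP) * D
   = (0.38 - 0.11) * 300
   = 0.27 * 300
   = 81 mm


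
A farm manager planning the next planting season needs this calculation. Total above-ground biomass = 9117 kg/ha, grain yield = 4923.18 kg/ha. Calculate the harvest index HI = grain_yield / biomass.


HI = grain_yield / biomass
   = 4923.18 / 9117
   = 0.54


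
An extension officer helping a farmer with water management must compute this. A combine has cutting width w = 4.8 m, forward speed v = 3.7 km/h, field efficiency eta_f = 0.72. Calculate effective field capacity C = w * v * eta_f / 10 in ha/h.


C = w * v * eta_f / 10
  = 4.8 * 3.7 * 0.72 / 10
  = 12.79 / 10
  = 1.28 ha/h


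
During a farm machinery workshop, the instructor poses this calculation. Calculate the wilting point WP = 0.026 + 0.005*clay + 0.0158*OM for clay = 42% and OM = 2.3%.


WP = 0.026 + 0.005*42 + 0.0158*2.3
   = 0.026 + 0.2100 + 0.0363
   = 0.2723


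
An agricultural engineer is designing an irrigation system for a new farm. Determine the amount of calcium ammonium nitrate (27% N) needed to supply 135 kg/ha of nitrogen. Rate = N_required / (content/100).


Rate = N_required / (N_content / 100)
     = 135 / (27 / 100)
     = 135 / 0.27
     = 500 kg/ha


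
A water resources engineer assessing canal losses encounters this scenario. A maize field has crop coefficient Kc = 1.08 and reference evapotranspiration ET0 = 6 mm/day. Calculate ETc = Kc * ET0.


ETc = Kc * ET0
    = 1.08 * 6
    = 6.48 mm/day


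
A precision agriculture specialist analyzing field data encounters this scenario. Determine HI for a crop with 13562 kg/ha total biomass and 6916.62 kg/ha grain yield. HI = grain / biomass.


HI = grain_yield / biomass
   = 6916.62 / 13562
   = 0.51


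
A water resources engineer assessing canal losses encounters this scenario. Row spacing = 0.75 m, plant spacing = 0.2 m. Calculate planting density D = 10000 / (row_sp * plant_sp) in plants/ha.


D = 10000 / (row_sp * plant_sp)
  = 10000 / (0.75 * 0.2)
  = 10000 / 0.1500
  = 66666.67 plants/ha


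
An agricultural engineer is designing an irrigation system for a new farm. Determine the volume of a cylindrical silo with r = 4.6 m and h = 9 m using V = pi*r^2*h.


V = pi * r^2 * h
  = pi * 4.6^2 * 9
  = pi * 21.16 * 9
  = 598.28 m^3


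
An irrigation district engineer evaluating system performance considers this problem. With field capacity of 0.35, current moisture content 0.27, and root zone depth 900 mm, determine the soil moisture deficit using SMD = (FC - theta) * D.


SMD = (FC - theta) * D
    = (0.35 - 0.27) * 900
    = 0.080 * 900
    = 72 mm


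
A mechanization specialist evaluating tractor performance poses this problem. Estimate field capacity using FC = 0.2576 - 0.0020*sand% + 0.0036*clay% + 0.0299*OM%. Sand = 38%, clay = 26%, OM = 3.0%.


FC = 0.2576 - 0.0020*38 + 0.0036*26 + 0.0299*3.0
   = 0.2576 - 0.0760 + 0.0936 + 0.0897
   = 0.3649


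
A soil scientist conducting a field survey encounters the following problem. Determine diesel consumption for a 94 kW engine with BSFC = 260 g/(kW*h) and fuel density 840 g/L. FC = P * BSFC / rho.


FC = P * BSFC / rho_fuel
   = 94 * 260 / 840
   = 24440 / 840
   = 29.10 L/h


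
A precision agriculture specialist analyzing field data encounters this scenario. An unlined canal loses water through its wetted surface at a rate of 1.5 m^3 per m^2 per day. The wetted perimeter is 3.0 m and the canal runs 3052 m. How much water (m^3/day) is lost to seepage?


S = C * P * L
  = 1.5 * 3.0 * 3052
  = 13734 m^3/day


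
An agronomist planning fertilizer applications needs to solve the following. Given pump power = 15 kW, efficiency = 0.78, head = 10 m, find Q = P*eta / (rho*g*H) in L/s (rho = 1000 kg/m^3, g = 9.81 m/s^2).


Q = (P * 1000 * eta) / (rho * g * H)
  = (15 * 1000 * 0.78) / (1000 * 9.81 * 10)
  = 11700 / 98100
  = 0.11927 m^3/s = 119.27 L/s


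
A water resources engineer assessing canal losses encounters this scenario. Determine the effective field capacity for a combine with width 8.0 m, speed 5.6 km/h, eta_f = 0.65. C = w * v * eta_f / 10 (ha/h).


C = w * v * eta_f / 10
  = 8.0 * 5.6 * 0.65 / 10
  = 29.12 / 10
  = 2.91 ha/h


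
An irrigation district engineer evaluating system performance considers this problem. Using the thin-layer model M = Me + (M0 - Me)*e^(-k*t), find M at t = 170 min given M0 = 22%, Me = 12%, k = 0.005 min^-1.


M = Me + (M0 - Me) * e^(-k*t)
  = 12 + (22 - 12) * e^(-0.005*170)
  = 12 + 10 * e^(-0.850)
  = 12 + 10 * 0.42741
  = 12 + 4.2741
  = 16.27%


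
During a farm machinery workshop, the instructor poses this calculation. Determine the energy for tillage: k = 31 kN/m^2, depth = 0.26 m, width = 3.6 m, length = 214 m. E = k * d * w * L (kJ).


E = k * d * w * L
  = 31 * 0.26 * 3.6 * 214
  = 6209.42 kJ


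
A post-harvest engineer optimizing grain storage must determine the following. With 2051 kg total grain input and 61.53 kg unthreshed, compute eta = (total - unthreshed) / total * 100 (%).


eta = (total - unthreshed) / total * 100
    = (2051 - 61.53) / 2051 * 100
    = 1989.47 / 2051 * 100
    = 97%


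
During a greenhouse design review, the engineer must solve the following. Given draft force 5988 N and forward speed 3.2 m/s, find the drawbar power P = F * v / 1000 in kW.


P = F * v / 1000
  = 5988 * 3.2 / 1000
  = 19161.60 / 1000
  = 19.16 kW


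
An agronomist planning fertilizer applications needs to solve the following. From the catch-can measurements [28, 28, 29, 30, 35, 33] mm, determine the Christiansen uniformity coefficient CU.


xbar = 183 / 6 = 30.500
sum|xi - xbar| = 14
CU = 100 * (1 - 14 / (6 * 30.500))
   = 100 * (1 - 0.0765)
   = 92.35%


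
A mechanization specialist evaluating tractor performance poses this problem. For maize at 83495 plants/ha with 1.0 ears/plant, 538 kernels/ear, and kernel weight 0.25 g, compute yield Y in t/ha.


Y = density * ears * kernels * kw
  = 83495 * 1.0 * 538 * 0.25 g/ha
  = 11230077.50 g/ha
  = 11230.08 kg/ha = 11.23 t/ha


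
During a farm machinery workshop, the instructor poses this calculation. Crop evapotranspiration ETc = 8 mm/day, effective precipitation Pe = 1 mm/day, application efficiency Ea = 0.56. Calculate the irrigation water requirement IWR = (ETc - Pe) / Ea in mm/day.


IWR = (ETc - Pe) / Ea
    = (8 - 1) / 0.56
    = 7 / 0.56
    = 12.50 mm/day


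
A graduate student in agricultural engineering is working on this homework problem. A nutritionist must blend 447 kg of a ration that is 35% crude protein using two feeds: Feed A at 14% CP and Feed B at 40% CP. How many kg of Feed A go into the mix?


parts_A = CP_b - target = 40 - 35 = 5
parts_B = target - CP_a = 35 - 14 = 21
total_parts = 5 + 21 = 26
Feed A = 447 * 5 / 26 = 85.96 kg
Feed B = 447 * 21 / 26 = 361.04 kg

85.96 kg


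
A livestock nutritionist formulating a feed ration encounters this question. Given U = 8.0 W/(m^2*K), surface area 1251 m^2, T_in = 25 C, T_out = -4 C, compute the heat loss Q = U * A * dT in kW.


dT = 25 - (-4) = 29 K
Q = U * A * dT
  = 8.0 * 1251 * 29
  = 290232 W = 290.23 kW


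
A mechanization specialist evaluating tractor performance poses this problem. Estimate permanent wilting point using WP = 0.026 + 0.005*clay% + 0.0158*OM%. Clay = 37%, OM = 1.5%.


WP = 0.026 + 0.005*37 + 0.0158*1.5
   = 0.026 + 0.1850 + 0.0237
   = 0.2347


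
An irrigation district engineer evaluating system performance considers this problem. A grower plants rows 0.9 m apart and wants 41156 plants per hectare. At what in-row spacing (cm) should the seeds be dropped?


spacing = 10000 / (row_sp * density)
        = 10000 / (0.9 * 41156)
        = 10000 / 37040.40
        = 0.26998 m = 27.00 cm


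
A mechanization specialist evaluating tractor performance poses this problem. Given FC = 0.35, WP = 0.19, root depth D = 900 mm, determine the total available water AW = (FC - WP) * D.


AW = (FC - WP) * D
   = (0.35 - 0.19) * 900
   = 0.16 * 900
   = 144 mm


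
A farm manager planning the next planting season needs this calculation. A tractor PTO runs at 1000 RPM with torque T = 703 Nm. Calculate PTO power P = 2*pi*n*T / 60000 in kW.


P = 2*pi*n*T / 60000
  = 2*pi * 1000 * 703 / 60000
  = 4417079.27 / 60000
  = 73.62 kW


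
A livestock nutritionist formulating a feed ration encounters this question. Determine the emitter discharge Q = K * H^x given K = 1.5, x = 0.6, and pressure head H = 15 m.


Q = K * H^x
  = 1.5 * 15^0.6
  = 1.5 * 5.0776
  = 7.62 L/h


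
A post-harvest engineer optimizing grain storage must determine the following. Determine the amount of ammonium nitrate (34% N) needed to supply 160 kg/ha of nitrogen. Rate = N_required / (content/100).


Rate = N_required / (N_content / 100)
     = 160 / (34 / 100)
     = 160 / 0.34
     = 470.59 kg/ha


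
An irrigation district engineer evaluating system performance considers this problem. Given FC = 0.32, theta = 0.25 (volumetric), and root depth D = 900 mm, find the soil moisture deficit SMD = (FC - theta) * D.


SMD = (FC - theta) * D
    = (0.32 - 0.25) * 900
    = 0.070 * 900
    = 63 mm


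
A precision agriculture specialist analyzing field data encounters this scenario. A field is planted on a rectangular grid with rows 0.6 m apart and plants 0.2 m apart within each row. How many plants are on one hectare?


D = 10000 / (row_sp * plant_sp)
  = 10000 / (0.6 * 0.2)
  = 10000 / 0.1200
  = 83333.33 plants/ha


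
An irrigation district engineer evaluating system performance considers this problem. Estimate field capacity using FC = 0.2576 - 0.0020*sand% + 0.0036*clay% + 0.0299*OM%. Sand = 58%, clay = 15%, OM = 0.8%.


FC = 0.2576 - 0.0020*58 + 0.0036*15 + 0.0299*0.8
   = 0.2576 - 0.1160 + 0.0540 + 0.0239
   = 0.2195


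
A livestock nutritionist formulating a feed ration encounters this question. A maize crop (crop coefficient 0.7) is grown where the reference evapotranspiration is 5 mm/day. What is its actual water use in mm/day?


ETc = Kc * ET0
    = 0.7 * 5
    = 3.50 mm/day


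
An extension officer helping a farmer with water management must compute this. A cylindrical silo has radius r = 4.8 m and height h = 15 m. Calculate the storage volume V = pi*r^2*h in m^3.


V = pi * r^2 * h
  = pi * 4.8^2 * 15
  = pi * 23.04 * 15
  = 1085.73 m^3


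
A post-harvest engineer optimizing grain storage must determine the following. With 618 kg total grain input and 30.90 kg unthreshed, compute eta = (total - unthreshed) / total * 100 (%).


eta = (total - unthreshed) / total * 100
    = (618 - 30.90) / 618 * 100
    = 587.10 / 618 * 100
    = 95%


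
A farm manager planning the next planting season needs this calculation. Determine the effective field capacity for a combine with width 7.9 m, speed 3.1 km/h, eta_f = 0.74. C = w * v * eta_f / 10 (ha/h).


C = w * v * eta_f / 10
  = 7.9 * 3.1 * 0.74 / 10
  = 18.12 / 10
  = 1.81 ha/h


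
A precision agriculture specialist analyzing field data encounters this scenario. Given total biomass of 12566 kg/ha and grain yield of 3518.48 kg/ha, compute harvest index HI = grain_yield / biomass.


HI = grain_yield / biomass
   = 3518.48 / 12566
   = 0.28


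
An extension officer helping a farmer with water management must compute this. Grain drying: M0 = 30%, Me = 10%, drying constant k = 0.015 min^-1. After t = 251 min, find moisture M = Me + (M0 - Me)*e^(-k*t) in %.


M = Me + (M0 - Me) * e^(-k*t)
  = 10 + (30 - 10) * e^(-0.015*251)
  = 10 + 20 * e^(-3.765)
  = 10 + 20 * 0.02317
  = 10 + 0.4634
  = 10.46%


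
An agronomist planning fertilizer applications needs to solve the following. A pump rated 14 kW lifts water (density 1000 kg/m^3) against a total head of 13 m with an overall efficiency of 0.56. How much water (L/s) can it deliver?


Q = (P * 1000 * eta) / (rho * g * H)
  = (14 * 1000 * 0.56) / (1000 * 9.81 * 13)
  = 7840 / 127530
  = 0.06148 m^3/s = 61.48 L/s


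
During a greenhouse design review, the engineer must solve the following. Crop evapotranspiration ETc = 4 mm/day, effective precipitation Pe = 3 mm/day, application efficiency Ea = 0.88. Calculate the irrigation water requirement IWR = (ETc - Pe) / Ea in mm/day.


IWR = (ETc - Pe) / Ea
    = (4 - 3) / 0.88
    = 1 / 0.88
    = 1.14 mm/day


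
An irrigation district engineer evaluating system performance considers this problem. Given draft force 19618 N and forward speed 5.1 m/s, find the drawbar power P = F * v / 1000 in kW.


P = F * v / 1000
  = 19618 * 5.1 / 1000
  = 100051.80 / 1000
  = 100.05 kW


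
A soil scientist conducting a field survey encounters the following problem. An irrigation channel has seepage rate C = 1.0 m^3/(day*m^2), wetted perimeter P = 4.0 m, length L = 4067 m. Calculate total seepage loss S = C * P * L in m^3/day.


S = C * P * L
  = 1.0 * 4.0 * 4067
  = 16268 m^3/day


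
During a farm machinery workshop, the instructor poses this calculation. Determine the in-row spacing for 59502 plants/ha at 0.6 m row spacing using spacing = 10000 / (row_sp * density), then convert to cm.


spacing = 10000 / (row_sp * density)
        = 10000 / (0.6 * 59502)
        = 10000 / 35701.20
        = 0.28010 m = 28.01 cm


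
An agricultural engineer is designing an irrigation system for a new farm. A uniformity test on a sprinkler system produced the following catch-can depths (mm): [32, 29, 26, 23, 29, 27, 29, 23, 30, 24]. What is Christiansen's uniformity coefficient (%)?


xbar = 272 / 10 = 27.200
sum|xi - xbar| = 26
CU = 100 * (1 - 26 / (10 * 27.200))
   = 100 * (1 - 0.0956)
   = 90.44%


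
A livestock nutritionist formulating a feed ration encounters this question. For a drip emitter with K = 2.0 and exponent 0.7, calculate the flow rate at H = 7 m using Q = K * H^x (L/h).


Q = K * H^x
  = 2.0 * 7^0.7
  = 2.0 * 3.9045
  = 7.81 L/h


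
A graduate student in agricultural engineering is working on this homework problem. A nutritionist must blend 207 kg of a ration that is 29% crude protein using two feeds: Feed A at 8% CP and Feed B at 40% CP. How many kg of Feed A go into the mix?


parts_A = CP_b - target = 40 - 29 = 11
parts_B = target - CP_a = 29 - 8 = 21
total_parts = 11 + 21 = 32
Feed A = 207 * 11 / 32 = 71.16 kg
Feed B = 207 * 21 / 32 = 135.84 kg

71.16 kg


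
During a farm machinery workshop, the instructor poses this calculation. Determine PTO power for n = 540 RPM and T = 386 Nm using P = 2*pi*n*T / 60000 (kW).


P = 2*pi*n*T / 60000
  = 2*pi * 540 * 386 / 60000
  = 1309667.15 / 60000
  = 21.83 kW


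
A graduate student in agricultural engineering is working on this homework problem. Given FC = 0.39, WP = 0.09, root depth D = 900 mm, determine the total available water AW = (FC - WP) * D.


AW = (FC - WP) * D
   = (0.39 - 0.09) * 900
   = 0.30 * 900
   = 270 mm


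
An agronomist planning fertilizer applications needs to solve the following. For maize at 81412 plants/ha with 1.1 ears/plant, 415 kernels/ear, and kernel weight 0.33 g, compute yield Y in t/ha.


Y = density * ears * kernels * kw
  = 81412 * 1.1 * 415 * 0.33 g/ha
  = 12264310.74 g/ha
  = 12264.31 kg/ha = 12.26 t/ha


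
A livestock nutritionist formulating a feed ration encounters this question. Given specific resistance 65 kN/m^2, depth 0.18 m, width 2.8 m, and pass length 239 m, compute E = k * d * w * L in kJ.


E = k * d * w * L
  = 65 * 0.18 * 2.8 * 239
  = 7829.64 kJ


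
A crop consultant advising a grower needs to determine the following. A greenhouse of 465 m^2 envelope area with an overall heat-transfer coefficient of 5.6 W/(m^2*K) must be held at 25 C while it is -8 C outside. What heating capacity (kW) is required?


dT = 25 - (-8) = 33 K
Q = U * A * dT
  = 5.6 * 465 * 33
  = 85932 W = 85.93 kW


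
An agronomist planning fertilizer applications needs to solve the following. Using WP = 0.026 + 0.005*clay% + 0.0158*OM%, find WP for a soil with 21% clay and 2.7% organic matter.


WP = 0.026 + 0.005*21 + 0.0158*2.7
   = 0.026 + 0.1050 + 0.0427
   = 0.1737


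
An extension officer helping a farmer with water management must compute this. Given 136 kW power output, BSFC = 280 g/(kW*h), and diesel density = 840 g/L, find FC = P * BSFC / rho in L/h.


FC = P * BSFC / rho_fuel
   = 136 * 280 / 840
   = 38080 / 840
   = 45.33 L/h


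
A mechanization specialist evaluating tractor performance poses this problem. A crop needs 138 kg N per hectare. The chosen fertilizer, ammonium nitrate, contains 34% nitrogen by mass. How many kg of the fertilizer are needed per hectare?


Rate = N_required / (N_content / 100)
     = 138 / (34 / 100)
     = 138 / 0.34
     = 405.88 kg/ha


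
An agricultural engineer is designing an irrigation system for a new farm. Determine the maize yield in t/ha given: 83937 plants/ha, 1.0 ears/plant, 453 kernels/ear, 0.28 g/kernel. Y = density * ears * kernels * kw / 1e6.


Y = density * ears * kernels * kw
  = 83937 * 1.0 * 453 * 0.28 g/ha
  = 10646569.08 g/ha
  = 10646.57 kg/ha = 10.65 t/ha


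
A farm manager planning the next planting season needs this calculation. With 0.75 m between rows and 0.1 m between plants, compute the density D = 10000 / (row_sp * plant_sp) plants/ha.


D = 10000 / (row_sp * plant_sp)
  = 10000 / (0.75 * 0.1)
  = 10000 / 0.0750
  = 133333.33 plants/ha


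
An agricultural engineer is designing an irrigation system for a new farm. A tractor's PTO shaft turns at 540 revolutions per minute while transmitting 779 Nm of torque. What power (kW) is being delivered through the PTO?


P = 2*pi*n*T / 60000
  = 2*pi * 540 * 779 / 60000
  = 2643084.73 / 60000
  = 44.05 kW


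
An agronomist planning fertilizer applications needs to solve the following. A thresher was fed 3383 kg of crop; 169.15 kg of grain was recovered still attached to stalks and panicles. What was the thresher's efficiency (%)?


eta = (total - unthreshed) / total * 100
    = (3383 - 169.15) / 3383 * 100
    = 3213.85 / 3383 * 100
    = 95%


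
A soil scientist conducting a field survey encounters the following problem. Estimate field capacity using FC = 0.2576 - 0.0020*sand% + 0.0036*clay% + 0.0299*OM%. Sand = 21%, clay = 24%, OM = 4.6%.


FC = 0.2576 - 0.0020*21 + 0.0036*24 + 0.0299*4.6
   = 0.2576 - 0.0420 + 0.0864 + 0.1375
   = 0.4395


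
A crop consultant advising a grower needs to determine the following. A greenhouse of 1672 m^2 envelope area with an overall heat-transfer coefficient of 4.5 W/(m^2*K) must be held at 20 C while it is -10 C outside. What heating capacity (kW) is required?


dT = 20 - (-10) = 30 K
Q = U * A * dT
  = 4.5 * 1672 * 30
  = 225720 W = 225.72 kW


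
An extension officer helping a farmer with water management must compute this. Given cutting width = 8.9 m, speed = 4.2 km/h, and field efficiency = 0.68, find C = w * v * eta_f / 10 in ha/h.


C = w * v * eta_f / 10
  = 8.9 * 4.2 * 0.68 / 10
  = 25.42 / 10
  = 2.54 ha/h


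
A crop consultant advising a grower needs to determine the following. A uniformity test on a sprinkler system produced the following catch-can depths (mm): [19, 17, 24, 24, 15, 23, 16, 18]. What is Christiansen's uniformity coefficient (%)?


xbar = 156 / 8 = 19.500
sum|xi - xbar| = 25
CU = 100 * (1 - 25 / (8 * 19.500))
   = 100 * (1 - 0.1603)
   = 83.97%


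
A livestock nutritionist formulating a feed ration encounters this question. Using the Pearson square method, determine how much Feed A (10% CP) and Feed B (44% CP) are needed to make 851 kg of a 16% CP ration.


parts_A = CP_b - target = 44 - 16 = 28
parts_B = target - CP_a = 16 - 10 = 6
total_parts = 28 + 6 = 34
Feed A = 851 * 28 / 34 = 700.82 kg
Feed B = 851 * 6 / 34 = 150.18 kg

700.82 kg


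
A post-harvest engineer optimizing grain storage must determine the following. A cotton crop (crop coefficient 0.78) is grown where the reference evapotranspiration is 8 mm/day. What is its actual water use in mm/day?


ETc = Kc * ET0
    = 0.78 * 8
    = 6.24 mm/day


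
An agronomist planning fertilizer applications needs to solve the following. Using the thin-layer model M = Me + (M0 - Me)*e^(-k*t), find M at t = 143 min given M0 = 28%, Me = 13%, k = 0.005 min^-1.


M = Me + (M0 - Me) * e^(-k*t)
  = 13 + (28 - 13) * e^(-0.005*143)
  = 13 + 15 * e^(-0.715)
  = 13 + 15 * 0.48919
  = 13 + 7.3379
  = 20.34%


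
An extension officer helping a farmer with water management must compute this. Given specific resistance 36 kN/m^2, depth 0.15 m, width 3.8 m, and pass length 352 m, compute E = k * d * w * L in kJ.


E = k * d * w * L
  = 36 * 0.15 * 3.8 * 352
  = 7223.04 kJ


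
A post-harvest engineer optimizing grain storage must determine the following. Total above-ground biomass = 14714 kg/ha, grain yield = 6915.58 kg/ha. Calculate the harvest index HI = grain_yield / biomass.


HI = grain_yield / biomass
   = 6915.58 / 14714
   = 0.47


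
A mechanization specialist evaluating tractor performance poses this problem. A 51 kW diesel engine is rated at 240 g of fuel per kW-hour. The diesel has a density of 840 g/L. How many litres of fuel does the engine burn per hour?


FC = P * BSFC / rho_fuel
   = 51 * 240 / 840
   = 12240 / 840
   = 14.57 L/h


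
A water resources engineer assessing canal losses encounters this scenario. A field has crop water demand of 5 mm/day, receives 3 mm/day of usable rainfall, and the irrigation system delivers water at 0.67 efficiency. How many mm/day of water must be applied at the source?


IWR = (ETc - Pe) / Ea
    = (5 - 3) / 0.67
    = 2 / 0.67
    = 2.99 mm/day


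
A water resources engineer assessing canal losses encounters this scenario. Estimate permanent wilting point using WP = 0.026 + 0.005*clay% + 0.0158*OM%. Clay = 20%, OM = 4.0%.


WP = 0.026 + 0.005*20 + 0.0158*4.0
   = 0.026 + 0.1000 + 0.0632
   = 0.1892


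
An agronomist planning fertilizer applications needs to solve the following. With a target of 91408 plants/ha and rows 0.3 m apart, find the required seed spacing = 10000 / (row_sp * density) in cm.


spacing = 10000 / (row_sp * density)
        = 10000 / (0.3 * 91408)
        = 10000 / 27422.40
        = 0.36467 m = 36.47 cm


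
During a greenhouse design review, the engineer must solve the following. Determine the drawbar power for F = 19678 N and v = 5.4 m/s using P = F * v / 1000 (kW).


P = F * v / 1000
  = 19678 * 5.4 / 1000
  = 106261.20 / 1000
  = 106.26 kW


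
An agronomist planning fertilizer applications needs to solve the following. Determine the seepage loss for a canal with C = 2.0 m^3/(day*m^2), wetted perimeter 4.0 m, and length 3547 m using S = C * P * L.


S = C * P * L
  = 2.0 * 4.0 * 3547
  = 28376 m^3/day


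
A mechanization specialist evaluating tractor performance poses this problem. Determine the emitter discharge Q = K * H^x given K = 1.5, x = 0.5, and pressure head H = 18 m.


Q = K * H^x
  = 1.5 * 18^0.5
  = 1.5 * 4.2426
  = 6.36 L/h


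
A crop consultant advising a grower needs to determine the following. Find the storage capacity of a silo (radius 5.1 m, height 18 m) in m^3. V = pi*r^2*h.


V = pi * r^2 * h
  = pi * 5.1^2 * 18
  = pi * 26.01 * 18
  = 1470.83 m^3


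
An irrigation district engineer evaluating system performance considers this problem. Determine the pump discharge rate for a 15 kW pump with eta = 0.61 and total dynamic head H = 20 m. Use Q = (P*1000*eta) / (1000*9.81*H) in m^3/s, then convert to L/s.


Q = (P * 1000 * eta) / (rho * g * H)
  = (15 * 1000 * 0.61) / (1000 * 9.81 * 20)
  = 9150 / 196200
  = 0.04664 m^3/s = 46.64 L/s


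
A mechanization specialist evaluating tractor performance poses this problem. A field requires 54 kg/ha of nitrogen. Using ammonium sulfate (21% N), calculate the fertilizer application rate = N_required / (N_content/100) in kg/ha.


Rate = N_required / (N_content / 100)
     = 54 / (21 / 100)
     = 54 / 0.21
     = 257.14 kg/ha


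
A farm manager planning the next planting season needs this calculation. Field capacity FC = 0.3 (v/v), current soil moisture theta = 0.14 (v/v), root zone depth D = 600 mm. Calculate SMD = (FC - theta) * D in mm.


SMD = (FC - theta) * D
    = (0.3 - 0.14) * 600
    = 0.160 * 600
    = 96 mm


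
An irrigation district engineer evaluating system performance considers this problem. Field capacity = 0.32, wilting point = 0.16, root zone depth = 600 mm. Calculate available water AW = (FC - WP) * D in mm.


AW = (FC - WP) * D
   = (0.32 - 0.16) * 600
   = 0.16 * 600
   = 96 mm


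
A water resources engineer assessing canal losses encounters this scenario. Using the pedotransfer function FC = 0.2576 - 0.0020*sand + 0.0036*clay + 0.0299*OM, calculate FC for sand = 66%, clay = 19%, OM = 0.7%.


FC = 0.2576 - 0.0020*66 + 0.0036*19 + 0.0299*0.7
   = 0.2576 - 0.1320 + 0.0684 + 0.0209
   = 0.2149


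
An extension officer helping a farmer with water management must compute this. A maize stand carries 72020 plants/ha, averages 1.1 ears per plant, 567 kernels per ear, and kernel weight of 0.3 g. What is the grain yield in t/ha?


Y = density * ears * kernels * kw
  = 72020 * 1.1 * 567 * 0.3 g/ha
  = 13475662.20 g/ha
  = 13475.66 kg/ha = 13.48 t/ha


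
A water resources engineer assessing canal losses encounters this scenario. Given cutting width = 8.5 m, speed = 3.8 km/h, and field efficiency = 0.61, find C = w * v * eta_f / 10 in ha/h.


C = w * v * eta_f / 10
  = 8.5 * 3.8 * 0.61 / 10
  = 19.70 / 10
  = 1.97 ha/h


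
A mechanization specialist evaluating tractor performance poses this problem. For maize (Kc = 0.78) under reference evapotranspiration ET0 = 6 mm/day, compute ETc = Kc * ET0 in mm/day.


ETc = Kc * ET0
    = 0.78 * 6
    = 4.68 mm/day


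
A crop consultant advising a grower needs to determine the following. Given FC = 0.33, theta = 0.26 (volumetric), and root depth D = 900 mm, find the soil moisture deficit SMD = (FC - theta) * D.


SMD = (FC - theta) * D
    = (0.33 - 0.26) * 900
    = 0.070 * 900
    = 63 mm


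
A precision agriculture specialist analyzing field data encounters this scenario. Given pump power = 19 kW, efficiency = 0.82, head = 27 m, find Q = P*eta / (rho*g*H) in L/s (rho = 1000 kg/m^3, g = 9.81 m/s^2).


Q = (P * 1000 * eta) / (rho * g * H)
  = (19 * 1000 * 0.82) / (1000 * 9.81 * 27)
  = 15580 / 264870
  = 0.05882 m^3/s = 58.82 L/s


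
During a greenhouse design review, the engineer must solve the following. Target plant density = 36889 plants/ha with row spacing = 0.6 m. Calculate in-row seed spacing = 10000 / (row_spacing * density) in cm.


spacing = 10000 / (row_sp * density)
        = 10000 / (0.6 * 36889)
        = 10000 / 22133.40
        = 0.45181 m = 45.18 cm


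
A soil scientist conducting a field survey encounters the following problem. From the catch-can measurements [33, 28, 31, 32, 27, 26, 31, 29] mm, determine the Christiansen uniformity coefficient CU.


xbar = 237 / 8 = 29.625
sum|xi - xbar| = 17
CU = 100 * (1 - 17 / (8 * 29.625))
   = 100 * (1 - 0.0717)
   = 92.83%


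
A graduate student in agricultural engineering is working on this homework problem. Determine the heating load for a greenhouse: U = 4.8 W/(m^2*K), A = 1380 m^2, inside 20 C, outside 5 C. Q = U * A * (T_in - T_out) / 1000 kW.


dT = 20 - (5) = 15 K
Q = U * A * dT
  = 4.8 * 1380 * 15
  = 99360 W = 99.36 kW


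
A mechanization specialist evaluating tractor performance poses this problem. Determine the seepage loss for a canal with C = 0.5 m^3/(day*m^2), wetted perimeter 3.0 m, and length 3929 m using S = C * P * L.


S = C * P * L
  = 0.5 * 3.0 * 3929
  = 5893.50 m^3/day


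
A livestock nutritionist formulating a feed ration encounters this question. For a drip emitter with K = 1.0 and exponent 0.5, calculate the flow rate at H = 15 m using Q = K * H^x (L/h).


Q = K * H^x
  = 1.0 * 15^0.5
  = 1.0 * 3.8730
  = 3.87 L/h


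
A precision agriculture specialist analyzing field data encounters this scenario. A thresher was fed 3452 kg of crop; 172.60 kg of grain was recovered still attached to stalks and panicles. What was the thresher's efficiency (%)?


eta = (total - unthreshed) / total * 100
    = (3452 - 172.60) / 3452 * 100
    = 3279.40 / 3452 * 100
    = 95%


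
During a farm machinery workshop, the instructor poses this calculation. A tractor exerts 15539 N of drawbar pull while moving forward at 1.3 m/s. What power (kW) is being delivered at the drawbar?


P = F * v / 1000
  = 15539 * 1.3 / 1000
  = 20200.70 / 1000
  = 20.20 kW


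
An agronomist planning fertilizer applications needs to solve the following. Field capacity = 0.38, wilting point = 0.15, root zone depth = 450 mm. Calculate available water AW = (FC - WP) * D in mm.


AW = (FC - WP) * D
   = (0.38 - 0.15) * 450
   = 0.23 * 450
   = 103.50 mm


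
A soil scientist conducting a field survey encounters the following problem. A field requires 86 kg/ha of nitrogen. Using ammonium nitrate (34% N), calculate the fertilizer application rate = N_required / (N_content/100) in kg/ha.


Rate = N_required / (N_content / 100)
     = 86 / (34 / 100)
     = 86 / 0.34
     = 252.94 kg/ha


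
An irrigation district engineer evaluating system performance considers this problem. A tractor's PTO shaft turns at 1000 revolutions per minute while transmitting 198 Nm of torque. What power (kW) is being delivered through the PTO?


P = 2*pi*n*T / 60000
  = 2*pi * 1000 * 198 / 60000
  = 1244070.69 / 60000
  = 20.73 kW


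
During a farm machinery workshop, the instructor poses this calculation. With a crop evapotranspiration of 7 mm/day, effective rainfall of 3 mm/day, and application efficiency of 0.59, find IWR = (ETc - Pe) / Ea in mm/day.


IWR = (ETc - Pe) / Ea
    = (7 - 3) / 0.59
    = 4 / 0.59
    = 6.78 mm/day


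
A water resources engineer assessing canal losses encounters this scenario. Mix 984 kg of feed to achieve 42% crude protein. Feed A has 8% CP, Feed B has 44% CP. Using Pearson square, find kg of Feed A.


parts_A = CP_b - target = 44 - 42 = 2
parts_B = target - CP_a = 42 - 8 = 34
total_parts = 2 + 34 = 36
Feed A = 984 * 2 / 36 = 54.67 kg
Feed B = 984 * 34 / 36 = 929.33 kg

54.67 kg


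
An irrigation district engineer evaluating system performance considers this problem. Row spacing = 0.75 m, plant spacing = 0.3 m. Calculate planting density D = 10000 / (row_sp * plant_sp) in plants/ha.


D = 10000 / (row_sp * plant_sp)
  = 10000 / (0.75 * 0.3)
  = 10000 / 0.2250
  = 44444.44 plants/ha


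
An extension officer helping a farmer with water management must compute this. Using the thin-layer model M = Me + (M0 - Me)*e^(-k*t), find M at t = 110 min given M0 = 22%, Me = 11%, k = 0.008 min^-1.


M = Me + (M0 - Me) * e^(-k*t)
  = 11 + (22 - 11) * e^(-0.008*110)
  = 11 + 11 * e^(-0.880)
  = 11 + 11 * 0.41478
  = 11 + 4.5626
  = 15.56%


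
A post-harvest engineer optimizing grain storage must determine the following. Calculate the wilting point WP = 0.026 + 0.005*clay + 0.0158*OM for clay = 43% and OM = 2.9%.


WP = 0.026 + 0.005*43 + 0.0158*2.9
   = 0.026 + 0.2150 + 0.0458
   = 0.2868


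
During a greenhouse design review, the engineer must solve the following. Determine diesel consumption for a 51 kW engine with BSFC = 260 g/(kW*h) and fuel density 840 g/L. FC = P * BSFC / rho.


FC = P * BSFC / rho_fuel
   = 51 * 260 / 840
   = 13260 / 840
   = 15.79 L/h


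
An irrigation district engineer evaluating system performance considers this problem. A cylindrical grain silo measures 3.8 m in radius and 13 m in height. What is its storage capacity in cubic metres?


V = pi * r^2 * h
  = pi * 3.8^2 * 13
  = pi * 14.44 * 13
  = 589.74 m^3


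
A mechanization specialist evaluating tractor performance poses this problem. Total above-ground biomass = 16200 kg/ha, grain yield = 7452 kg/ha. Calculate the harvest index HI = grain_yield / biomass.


HI = grain_yield / biomass
   = 7452 / 16200
   = 0.46
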